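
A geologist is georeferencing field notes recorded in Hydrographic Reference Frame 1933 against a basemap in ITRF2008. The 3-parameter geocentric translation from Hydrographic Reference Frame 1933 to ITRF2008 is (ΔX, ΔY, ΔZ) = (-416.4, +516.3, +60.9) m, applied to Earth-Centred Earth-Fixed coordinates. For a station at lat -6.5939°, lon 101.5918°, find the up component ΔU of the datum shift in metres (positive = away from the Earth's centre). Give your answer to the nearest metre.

At φ = -6.5939°, λ = 101.5918°: sin φ = -0.114831, cos φ = 0.993385, sin λ = 0.979604, cos λ = -0.200938.
ΔU = cos φ cos λ·ΔX + cos φ sin λ·ΔY + sin φ·ΔZ = (0.993385)(-0.200938)(-416.4) + (0.993385)(0.979604)(516.3) + (-0.114831)(60.9) = 578.55 m.

ΔU = 579 m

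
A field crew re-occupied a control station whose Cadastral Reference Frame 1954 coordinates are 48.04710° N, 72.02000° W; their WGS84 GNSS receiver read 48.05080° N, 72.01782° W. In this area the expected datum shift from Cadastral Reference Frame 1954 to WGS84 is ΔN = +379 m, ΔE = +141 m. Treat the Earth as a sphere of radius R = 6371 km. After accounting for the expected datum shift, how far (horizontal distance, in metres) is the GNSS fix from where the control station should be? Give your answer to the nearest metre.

39 m

Observed coordinate differences: Δφ = +0.00370°, Δλ = +0.00218°.
Converting to metres (1° lat = 111195 m, cos φ = 0.668519): observed ΔN = 411.4 m, observed ΔE = 162.1 m.
Subtracting the expected shift leaves a residual of 411.4 − (379) = 32.4 m north and 162.1 − (141) = 21.1 m east.
Residual distance = √(32.4² + 21.1²) = 38.7 m.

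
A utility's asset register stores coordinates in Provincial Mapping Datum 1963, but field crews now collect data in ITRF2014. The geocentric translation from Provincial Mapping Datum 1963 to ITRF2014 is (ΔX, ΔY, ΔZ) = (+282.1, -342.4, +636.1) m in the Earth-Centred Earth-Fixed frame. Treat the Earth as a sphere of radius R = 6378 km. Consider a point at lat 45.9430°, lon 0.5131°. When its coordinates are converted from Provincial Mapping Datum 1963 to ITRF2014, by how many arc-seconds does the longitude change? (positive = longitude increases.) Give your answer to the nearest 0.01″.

sin φ = 0.718648, cos φ = 0.695374, sin λ = 0.008955, cos λ = 0.999960.
East component: ΔE = −sin λ·ΔX + cos λ·ΔY = −(0.008955)(282.1) + (0.999960)(-342.4) = -344.91 m.
1° of latitude spans πR/180 = 111317 m; at latitude φ, 1° of longitude spans that × cos φ = 77407.0 m, so Δλ = -344.91 / 77407.0 × 3600 = -16.041″.

Δλ = -16.04″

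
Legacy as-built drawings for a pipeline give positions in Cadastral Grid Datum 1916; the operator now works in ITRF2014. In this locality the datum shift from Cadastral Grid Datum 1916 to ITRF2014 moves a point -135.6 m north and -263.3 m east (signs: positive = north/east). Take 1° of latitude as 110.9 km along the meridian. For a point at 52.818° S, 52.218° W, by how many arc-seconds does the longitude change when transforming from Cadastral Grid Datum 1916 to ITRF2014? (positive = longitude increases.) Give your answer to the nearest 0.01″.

At latitude -52.818°, cos φ = 0.604349.
1° of longitude at this latitude = 110.9 × cos φ = 67.02 km, so Δλ = -263.3 / 67022.3 = -0.0039285° = -14.143″.

Δλ = -14.14″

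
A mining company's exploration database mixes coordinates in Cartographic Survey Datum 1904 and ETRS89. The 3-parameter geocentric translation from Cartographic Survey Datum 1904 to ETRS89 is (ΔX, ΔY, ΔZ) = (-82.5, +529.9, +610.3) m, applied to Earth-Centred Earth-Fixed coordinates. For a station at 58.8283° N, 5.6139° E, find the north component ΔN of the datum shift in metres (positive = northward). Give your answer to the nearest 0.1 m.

At φ = 58.8283°, λ = 5.6139°: sin φ = 0.855620, cos φ = 0.517604, sin λ = 0.097824, cos λ = 0.995204.
ΔN = −sin φ cos λ·ΔX − sin φ sin λ·ΔY + cos φ·ΔZ = −(0.855620)(0.995204)(-82.5) − (0.855620)(0.097824)(529.9) + (0.517604)(610.3) = 341.79 m.

ΔN = 341.8 m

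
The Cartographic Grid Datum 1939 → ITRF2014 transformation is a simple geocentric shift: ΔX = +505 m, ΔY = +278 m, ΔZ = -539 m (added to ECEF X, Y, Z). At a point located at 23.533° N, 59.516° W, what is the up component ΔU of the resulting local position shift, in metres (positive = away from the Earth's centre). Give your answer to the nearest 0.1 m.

ΔU = -200.0 m

At φ = 23.533°, λ = -59.516°: sin φ = 0.399277, cos φ = 0.916830, sin λ = -0.861771, cos λ = 0.507298.
ΔU = cos φ cos λ·ΔX + cos φ sin λ·ΔY + sin φ·ΔZ = (0.916830)(0.507298)(505) + (0.916830)(-0.861771)(278) + (0.399277)(-539) = -199.98 m.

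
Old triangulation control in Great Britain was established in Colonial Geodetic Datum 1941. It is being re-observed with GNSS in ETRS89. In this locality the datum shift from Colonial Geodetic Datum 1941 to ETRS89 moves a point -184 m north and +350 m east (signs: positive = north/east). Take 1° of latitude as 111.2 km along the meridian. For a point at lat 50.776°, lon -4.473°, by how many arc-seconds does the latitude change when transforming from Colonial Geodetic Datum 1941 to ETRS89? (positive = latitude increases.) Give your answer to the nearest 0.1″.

1° of latitude = 111.2 km, so Δφ = -184.0 / 111200 = -0.0016547° = -5.957″.

Δφ = -6.0″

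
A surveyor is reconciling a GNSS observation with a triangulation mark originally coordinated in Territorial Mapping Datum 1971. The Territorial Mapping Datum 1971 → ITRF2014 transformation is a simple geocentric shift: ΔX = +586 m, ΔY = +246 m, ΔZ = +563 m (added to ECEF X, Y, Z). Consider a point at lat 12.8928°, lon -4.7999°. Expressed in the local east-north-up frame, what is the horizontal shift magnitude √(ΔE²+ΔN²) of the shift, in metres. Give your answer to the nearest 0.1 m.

At φ = 12.8928°, λ = -4.7999°: sin φ = 0.223128, cos φ = 0.974789, sin λ = -0.083676, cos λ = 0.996493.
ΔE = −sin λ·ΔX + cos λ·ΔY = −(-0.083676)·(586) + (0.996493)·(246) = 294.17 m.
ΔN = −sin φ cos λ·ΔX − sin φ sin λ·ΔY + cos φ·ΔZ = −(0.223128)(0.996493)(586) − (0.223128)(-0.083676)(246) + (0.974789)(563) = 423.11 m.
Horizontal magnitude = √(ΔE² + ΔN²) = √(294.17² + 423.11²) = 515.32 m.

515.3 m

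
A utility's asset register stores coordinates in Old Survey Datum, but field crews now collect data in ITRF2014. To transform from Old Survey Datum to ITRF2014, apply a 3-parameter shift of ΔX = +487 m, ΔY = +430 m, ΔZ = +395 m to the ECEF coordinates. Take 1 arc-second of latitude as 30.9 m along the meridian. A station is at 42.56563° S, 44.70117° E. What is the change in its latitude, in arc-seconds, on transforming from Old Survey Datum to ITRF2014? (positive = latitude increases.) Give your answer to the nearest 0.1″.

sin φ = -0.676434, cos φ = 0.736503, sin λ = 0.703409, cos λ = 0.710785.
North component: ΔN = −sin φ cos λ·ΔX − sin φ sin λ·ΔY + cos φ·ΔZ = −(-0.676434)(0.710785)(487) − (-0.676434)(0.703409)(430) + (0.736503)(395) = 729.67 m.
1° of latitude spans 3600 × 30.90 = 111240 m, so Δφ = 729.67 / 111240 × 3600 = 23.614″.

Δφ = 23.6″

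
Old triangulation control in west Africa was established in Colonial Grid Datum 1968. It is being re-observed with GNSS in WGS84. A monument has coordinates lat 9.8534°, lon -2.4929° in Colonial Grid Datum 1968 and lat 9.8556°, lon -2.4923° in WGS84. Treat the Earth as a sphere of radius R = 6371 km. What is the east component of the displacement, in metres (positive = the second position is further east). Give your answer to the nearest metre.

Δφ = 9.8556° − 9.8534° = +0.0022°; Δλ = -2.4923° − -2.4929° = +0.0006°.
1° along a meridian = πR/180 = 111195 m.
ΔN = Δφ × 111195 = 244.6 m; ΔE = Δλ × 111195 × cos(9.8534°) = +0.0006 × 111195 × 0.985249 = 65.7 m.

ΔE = 66 m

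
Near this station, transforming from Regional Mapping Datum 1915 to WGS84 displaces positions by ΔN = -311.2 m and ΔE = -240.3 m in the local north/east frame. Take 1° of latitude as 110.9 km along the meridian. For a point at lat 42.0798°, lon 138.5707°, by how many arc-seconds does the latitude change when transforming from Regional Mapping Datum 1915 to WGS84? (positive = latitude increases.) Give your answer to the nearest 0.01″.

Δφ = -10.10″

1° of latitude = 110.9 km, so Δφ = -311.2 / 110900 = -0.0028061° = -10.102″.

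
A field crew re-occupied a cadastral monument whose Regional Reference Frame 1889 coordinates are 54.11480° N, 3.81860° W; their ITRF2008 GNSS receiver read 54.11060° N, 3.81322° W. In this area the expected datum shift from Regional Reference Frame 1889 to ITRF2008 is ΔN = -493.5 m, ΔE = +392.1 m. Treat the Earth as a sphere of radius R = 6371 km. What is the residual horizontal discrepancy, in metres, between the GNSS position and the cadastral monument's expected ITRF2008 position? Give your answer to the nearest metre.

Observed coordinate differences: Δφ = -0.00420°, Δλ = +0.00538°.
Converting to metres (1° lat = 111195 m, cos φ = 0.586163): observed ΔN = -467.0 m, observed ΔE = 350.7 m.
Subtracting the expected shift leaves a residual of -467.0 − (-493.5) = 26.5 m north and 350.7 − (392.1) = -41.4 m east.
Residual distance = √(26.5² + (-41.4)²) = 49.2 m.

49 m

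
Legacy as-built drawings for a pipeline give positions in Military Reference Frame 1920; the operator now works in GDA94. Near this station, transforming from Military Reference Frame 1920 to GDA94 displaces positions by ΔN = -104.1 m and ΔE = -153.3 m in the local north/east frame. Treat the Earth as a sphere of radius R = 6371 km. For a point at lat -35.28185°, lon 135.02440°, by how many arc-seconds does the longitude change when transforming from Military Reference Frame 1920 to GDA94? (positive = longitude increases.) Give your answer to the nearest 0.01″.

Δλ = -6.08″

At latitude -35.28185°, cos φ = 0.816321.
One radian of longitude at latitude φ spans R cos φ, so Δλ = ΔE / (R cos φ) = -153.3 / (6371000 × 0.816321) = -2.9476e-05 rad = -6.080″.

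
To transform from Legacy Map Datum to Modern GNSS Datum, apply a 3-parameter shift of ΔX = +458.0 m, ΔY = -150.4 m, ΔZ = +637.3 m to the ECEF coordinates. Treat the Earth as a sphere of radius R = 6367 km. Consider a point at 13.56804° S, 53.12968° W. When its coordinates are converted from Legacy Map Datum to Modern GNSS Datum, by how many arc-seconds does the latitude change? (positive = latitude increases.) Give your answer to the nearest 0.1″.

Δφ = 23.1″

sin φ = -0.234600, cos φ = 0.972092, sin λ = -0.799996, cos λ = 0.600006.
North component: ΔN = −sin φ cos λ·ΔX − sin φ sin λ·ΔY + cos φ·ΔZ = −(-0.234600)(0.600006)(458.0) − (-0.234600)(-0.799996)(-150.4) + (0.972092)(637.3) = 712.21 m.
1° of latitude spans πR/180 = 111125 m, so Δφ = 712.21 / 111125 × 3600 = 23.073″.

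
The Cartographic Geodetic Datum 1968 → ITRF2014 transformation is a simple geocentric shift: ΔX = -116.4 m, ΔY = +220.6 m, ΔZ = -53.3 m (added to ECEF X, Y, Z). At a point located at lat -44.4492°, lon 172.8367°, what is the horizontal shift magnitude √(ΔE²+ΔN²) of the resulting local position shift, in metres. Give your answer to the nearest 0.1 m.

213.6 m

The local east axis at (φ, λ) is (−sin λ, cos λ, 0), so ΔE = −sin(172.8367°)·(-116.4) + cos(172.8367°)·220.6 = -204.36 m.
The local north axis is (−sin φ cos λ, −sin φ sin λ, cos φ), giving ΔN = 80.876 + 19.263 − 38.049 = 62.09 m.
Horizontal magnitude = √(ΔE² + ΔN²) = √((-204.36)² + 62.09²) = 213.59 m.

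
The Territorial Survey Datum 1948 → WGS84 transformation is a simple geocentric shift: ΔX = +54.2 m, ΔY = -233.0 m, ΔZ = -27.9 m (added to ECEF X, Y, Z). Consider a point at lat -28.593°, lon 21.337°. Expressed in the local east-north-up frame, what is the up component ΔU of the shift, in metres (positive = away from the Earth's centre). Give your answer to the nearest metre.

At φ = -28.593°, λ = 21.337°: sin φ = -0.478585, cos φ = 0.878041, sin λ = 0.363853, cos λ = 0.931456.
ΔU = cos φ cos λ·ΔX + cos φ sin λ·ΔY + sin φ·ΔZ = (0.878041)(0.931456)(54.2) + (0.878041)(0.363853)(-233.0) + (-0.478585)(-27.9) = -16.76 m.

ΔU = -17 m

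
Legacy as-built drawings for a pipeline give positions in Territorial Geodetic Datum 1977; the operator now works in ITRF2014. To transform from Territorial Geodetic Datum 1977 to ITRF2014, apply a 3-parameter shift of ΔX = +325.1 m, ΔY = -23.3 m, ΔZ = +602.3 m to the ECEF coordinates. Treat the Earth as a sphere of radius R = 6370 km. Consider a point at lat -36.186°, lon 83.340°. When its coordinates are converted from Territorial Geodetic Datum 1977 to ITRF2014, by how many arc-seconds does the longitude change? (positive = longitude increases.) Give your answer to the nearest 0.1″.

sin φ = -0.590408, cos φ = 0.807105, sin λ = 0.993252, cos λ = 0.115977.
East component: ΔE = −sin λ·ΔX + cos λ·ΔY = −(0.993252)(325.1) + (0.115977)(-23.3) = -325.61 m.
1° of latitude spans πR/180 = 111177 m; at latitude φ, 1° of longitude spans that × cos φ = 89731.9 m, so Δλ = -325.61 / 89731.9 × 3600 = -13.063″.

Δλ = -13.1″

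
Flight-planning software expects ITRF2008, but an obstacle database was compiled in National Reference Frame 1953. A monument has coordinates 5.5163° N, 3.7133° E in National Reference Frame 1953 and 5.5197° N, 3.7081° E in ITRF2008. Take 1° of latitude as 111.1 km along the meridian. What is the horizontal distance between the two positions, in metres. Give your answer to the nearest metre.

688 m

Δφ = 5.5197° − 5.5163° = +0.0034°; Δλ = 3.7081° − 3.7133° = -0.0052°.
ΔN = Δφ × 111100 = 377.7 m; ΔE = Δλ × 111100 × cos(5.5163°) = -0.0052 × 111100 × 0.995369 = -575.0 m.
Distance = √(ΔE² + ΔN²) = √((-575.0)² + 377.7²) = 688.0 m.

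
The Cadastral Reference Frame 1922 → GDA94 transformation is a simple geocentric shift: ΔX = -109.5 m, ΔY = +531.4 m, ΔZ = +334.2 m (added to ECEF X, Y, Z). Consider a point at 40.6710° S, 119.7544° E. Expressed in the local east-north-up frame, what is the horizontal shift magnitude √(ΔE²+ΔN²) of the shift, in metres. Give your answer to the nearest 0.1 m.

613.2 m

The local east axis at (φ, λ) is (−sin λ, cos λ, 0), so ΔE = −sin(119.7544°)·(-109.5) + cos(119.7544°)·531.4 = -168.66 m.
The local north axis is (−sin φ cos λ, −sin φ sin λ, cos φ), giving ΔN = 35.416 + 300.662 + 253.479 = 589.56 m.
Horizontal magnitude = √(ΔE² + ΔN²) = √((-168.66)² + 589.56²) = 613.21 m.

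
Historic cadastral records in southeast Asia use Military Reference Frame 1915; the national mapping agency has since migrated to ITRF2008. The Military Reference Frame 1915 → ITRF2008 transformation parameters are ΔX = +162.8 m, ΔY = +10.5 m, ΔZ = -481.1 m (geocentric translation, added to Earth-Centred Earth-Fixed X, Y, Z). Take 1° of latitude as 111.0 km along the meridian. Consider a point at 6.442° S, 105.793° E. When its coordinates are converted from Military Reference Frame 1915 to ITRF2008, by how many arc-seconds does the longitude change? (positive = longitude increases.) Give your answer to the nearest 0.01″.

sin φ = -0.112197, cos φ = 0.993686, sin λ = 0.962251, cos λ = -0.272163.
East component: ΔE = −sin λ·ΔX + cos λ·ΔY = −(0.962251)(162.8) + (-0.272163)(10.5) = -159.51 m.
1° of latitude spans 111000 m; at latitude φ, 1° of longitude spans that × cos φ = 110299.1 m, so Δλ = -159.51 / 110299.1 × 3600 = -5.206″.

Δλ = -5.21″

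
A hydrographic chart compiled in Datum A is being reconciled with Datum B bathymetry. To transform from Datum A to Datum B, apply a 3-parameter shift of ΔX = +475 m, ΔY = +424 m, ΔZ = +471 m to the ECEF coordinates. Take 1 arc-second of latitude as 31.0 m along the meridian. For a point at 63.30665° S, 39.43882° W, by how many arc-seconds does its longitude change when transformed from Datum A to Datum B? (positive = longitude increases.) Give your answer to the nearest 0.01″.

sin φ = -0.893424, cos φ = 0.449215, sin λ = -0.635254, cos λ = 0.772303.
East component: ΔE = −sin λ·ΔX + cos λ·ΔY = −(-0.635254)(475) + (0.772303)(424) = 629.20 m.
1° of latitude spans 3600 × 31.00 = 111600 m; at latitude φ, 1° of longitude spans that × cos φ = 50132.4 m, so Δλ = 629.20 / 50132.4 × 3600 = 45.183″.

Δλ = 45.18″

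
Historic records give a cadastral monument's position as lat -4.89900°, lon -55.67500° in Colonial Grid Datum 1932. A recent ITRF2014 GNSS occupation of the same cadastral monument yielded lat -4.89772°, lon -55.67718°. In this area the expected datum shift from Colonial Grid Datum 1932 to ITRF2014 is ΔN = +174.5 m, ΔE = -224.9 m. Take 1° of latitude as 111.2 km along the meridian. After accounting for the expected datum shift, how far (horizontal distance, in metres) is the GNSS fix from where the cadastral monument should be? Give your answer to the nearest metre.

36 m

Observed coordinate differences: Δφ = +0.00128°, Δλ = -0.00218°.
Converting to metres (1° lat = 111200 m, cos φ = 0.996347): observed ΔN = 142.3 m, observed ΔE = -241.5 m.
Subtracting the expected shift leaves a residual of 142.3 − (174.5) = -32.2 m north and -241.5 − (-224.9) = -16.6 m east.
Residual distance = √((-32.2)² + (-16.6)²) = 36.2 m.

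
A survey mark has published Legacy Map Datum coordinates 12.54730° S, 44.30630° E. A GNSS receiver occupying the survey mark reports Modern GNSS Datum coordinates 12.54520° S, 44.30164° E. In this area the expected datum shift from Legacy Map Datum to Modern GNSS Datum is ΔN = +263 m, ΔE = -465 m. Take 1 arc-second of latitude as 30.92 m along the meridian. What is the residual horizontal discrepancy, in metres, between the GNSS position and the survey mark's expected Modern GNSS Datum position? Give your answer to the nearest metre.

Observed coordinate differences: Δφ = +0.00210°, Δλ = -0.00466°.
Converting to metres (1° lat = 111312 m, cos φ = 0.976117): observed ΔN = 233.8 m, observed ΔE = -506.3 m.
Subtracting the expected shift leaves a residual of 233.8 − (263) = -29.2 m north and -506.3 − (-465) = -41.3 m east.
Residual distance = √((-29.2)² + (-41.3)²) = 50.6 m.

51 m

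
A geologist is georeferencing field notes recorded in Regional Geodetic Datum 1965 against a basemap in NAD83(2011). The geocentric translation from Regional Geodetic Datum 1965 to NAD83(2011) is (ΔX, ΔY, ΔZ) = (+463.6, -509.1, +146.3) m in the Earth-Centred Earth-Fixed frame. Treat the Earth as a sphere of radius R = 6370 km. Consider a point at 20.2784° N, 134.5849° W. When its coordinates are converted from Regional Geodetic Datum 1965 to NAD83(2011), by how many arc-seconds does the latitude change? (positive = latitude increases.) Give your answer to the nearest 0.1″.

sin φ = 0.346582, cos φ = 0.938020, sin λ = -0.712211, cos λ = -0.701965.
North component: ΔN = −sin φ cos λ·ΔX − sin φ sin λ·ΔY + cos φ·ΔZ = −(0.346582)(-0.701965)(463.6) − (0.346582)(-0.712211)(-509.1) + (0.938020)(146.3) = 124.35 m.
1° of latitude spans πR/180 = 111177 m, so Δφ = 124.35 / 111177 × 3600 = 4.027″.

Δφ = 4.0″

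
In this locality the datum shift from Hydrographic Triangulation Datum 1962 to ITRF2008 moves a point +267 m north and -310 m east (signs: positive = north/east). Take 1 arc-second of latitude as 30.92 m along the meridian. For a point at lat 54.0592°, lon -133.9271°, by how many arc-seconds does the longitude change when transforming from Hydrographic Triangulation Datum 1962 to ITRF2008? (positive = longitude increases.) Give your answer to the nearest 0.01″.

Δλ = -17.08″

At latitude 54.0592°, cos φ = 0.586949.
1″ of longitude at this latitude = 30.92 × cos φ = 18.1485 m, so Δλ = -310.0 / 18.1485 = -17.081″.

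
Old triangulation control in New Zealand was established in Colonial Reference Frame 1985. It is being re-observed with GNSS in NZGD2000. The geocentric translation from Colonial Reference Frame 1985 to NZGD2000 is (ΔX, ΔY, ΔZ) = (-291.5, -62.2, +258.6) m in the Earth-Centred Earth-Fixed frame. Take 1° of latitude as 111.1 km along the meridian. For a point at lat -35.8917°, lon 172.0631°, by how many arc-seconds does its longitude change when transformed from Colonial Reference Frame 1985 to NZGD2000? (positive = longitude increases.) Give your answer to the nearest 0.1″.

sin φ = -0.586255, cos φ = 0.810127, sin λ = 0.138082, cos λ = -0.990421.
East component: ΔE = −sin λ·ΔX + cos λ·ΔY = −(0.138082)(-291.5) + (-0.990421)(-62.2) = 101.86 m.
1° of latitude spans 111100 m; at latitude φ, 1° of longitude spans that × cos φ = 90005.1 m, so Δλ = 101.86 / 90005.1 × 3600 = 4.074″.

Δλ = 4.1″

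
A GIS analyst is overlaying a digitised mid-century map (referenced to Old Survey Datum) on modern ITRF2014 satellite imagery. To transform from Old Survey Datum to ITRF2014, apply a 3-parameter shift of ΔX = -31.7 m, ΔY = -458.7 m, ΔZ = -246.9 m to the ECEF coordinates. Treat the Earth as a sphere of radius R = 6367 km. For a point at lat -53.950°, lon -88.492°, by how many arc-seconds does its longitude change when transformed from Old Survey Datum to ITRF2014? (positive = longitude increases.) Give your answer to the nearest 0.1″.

Δλ = -2.4″

sin φ = -0.808504, cos φ = 0.588491, sin λ = -0.999654, cos λ = 0.026317.
East component: ΔE = −sin λ·ΔX + cos λ·ΔY = −(-0.999654)(-31.7) + (0.026317)(-458.7) = -43.76 m.
1° of latitude spans πR/180 = 111125 m; at latitude φ, 1° of longitude spans that × cos φ = 65396.1 m, so Δλ = -43.76 / 65396.1 × 3600 = -2.409″.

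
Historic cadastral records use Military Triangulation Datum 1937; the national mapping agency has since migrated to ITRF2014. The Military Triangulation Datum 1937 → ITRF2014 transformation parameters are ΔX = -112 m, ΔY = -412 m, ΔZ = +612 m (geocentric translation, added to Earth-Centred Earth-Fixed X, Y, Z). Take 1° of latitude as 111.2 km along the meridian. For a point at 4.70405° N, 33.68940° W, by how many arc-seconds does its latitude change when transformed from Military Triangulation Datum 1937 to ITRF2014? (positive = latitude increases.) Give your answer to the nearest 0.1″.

sin φ = 0.082009, cos φ = 0.996632, sin λ = -0.554691, cos λ = 0.832057.
North component: ΔN = −sin φ cos λ·ΔX − sin φ sin λ·ΔY + cos φ·ΔZ = −(0.082009)(0.832057)(-112) − (0.082009)(-0.554691)(-412) + (0.996632)(612) = 598.84 m.
1° of latitude spans 111200 m, so Δφ = 598.84 / 111200 × 3600 = 19.387″.

Δφ = 19.4″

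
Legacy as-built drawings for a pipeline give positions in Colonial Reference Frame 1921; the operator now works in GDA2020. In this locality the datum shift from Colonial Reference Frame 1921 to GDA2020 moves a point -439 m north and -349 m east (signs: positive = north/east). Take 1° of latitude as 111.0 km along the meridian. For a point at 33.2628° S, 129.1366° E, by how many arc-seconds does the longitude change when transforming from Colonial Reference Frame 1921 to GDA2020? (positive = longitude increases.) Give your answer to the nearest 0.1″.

At latitude -33.2628°, cos φ = 0.836164.
1° of longitude at this latitude = 111.0 × cos φ = 92.81 km, so Δλ = -349.0 / 92814.2 = -0.0037602° = -13.537″.

Δλ = -13.5″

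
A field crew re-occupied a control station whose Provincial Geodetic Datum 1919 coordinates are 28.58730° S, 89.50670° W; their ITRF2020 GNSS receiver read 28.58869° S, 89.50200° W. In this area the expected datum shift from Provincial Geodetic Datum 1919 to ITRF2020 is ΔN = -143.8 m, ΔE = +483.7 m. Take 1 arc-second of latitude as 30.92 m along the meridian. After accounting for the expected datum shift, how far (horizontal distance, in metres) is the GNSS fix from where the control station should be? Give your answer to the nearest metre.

27 m

Observed coordinate differences: Δφ = -0.00139°, Δλ = +0.00470°.
Converting to metres (1° lat = 111312 m, cos φ = 0.878089): observed ΔN = -154.7 m, observed ΔE = 459.4 m.
Subtracting the expected shift leaves a residual of -154.7 − (-143.8) = -10.9 m north and 459.4 − (483.7) = -24.3 m east.
Residual distance = √((-10.9)² + (-24.3)²) = 26.7 m.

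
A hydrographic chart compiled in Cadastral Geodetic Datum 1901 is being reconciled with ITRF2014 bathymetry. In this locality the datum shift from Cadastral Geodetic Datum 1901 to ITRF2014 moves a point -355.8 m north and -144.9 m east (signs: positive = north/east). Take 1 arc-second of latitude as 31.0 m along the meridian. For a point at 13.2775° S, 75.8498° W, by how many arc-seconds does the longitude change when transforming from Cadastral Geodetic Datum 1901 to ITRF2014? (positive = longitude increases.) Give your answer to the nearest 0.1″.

Δλ = -4.8″

At latitude -13.2775°, cos φ = 0.973269.
1″ of longitude at this latitude = 31.00 × cos φ = 30.1713 m, so Δλ = -144.9 / 30.1713 = -4.803″.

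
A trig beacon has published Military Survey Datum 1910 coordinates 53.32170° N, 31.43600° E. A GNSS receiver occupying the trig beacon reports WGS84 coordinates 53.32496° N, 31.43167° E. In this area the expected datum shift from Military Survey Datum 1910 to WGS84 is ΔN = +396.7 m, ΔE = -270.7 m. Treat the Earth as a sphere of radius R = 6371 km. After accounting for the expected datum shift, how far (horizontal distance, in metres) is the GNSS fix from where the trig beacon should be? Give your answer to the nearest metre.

38 m

Observed coordinate differences: Δφ = +0.00326°, Δλ = -0.00433°.
Converting to metres (1° lat = 111195 m, cos φ = 0.597321): observed ΔN = 362.5 m, observed ΔE = -287.6 m.
Subtracting the expected shift leaves a residual of 362.5 − (396.7) = -34.2 m north and -287.6 − (-270.7) = -16.9 m east.
Residual distance = √((-34.2)² + (-16.9)²) = 38.1 m.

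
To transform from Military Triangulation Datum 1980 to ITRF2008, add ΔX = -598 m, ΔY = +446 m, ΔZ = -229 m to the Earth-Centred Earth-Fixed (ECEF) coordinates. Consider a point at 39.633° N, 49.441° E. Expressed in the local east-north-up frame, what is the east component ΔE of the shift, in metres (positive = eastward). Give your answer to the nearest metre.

ΔE = 744 m

The local east axis at (φ, λ) is (−sin λ, cos λ, 0), so ΔE = −sin(49.441°)·(-598) + cos(49.441°)·446 = 744.33 m.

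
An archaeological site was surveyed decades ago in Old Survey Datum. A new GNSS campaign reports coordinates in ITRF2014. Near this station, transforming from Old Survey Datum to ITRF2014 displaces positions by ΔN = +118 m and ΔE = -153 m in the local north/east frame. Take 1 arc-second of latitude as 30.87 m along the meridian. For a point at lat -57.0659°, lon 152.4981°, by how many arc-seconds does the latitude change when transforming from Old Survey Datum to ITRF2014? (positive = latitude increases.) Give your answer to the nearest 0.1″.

1″ of latitude = 30.87 m, so Δφ = 118.0 / 30.87 = 3.822″.

Δφ = 3.8″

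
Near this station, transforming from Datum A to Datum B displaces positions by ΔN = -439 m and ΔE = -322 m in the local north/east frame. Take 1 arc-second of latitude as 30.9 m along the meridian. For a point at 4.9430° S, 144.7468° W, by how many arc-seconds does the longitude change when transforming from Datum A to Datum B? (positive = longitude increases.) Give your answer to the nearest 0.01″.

At latitude -4.9430°, cos φ = 0.996281.
1″ of longitude at this latitude = 30.90 × cos φ = 30.7851 m, so Δλ = -322.0 / 30.7851 = -10.460″.

Δλ = -10.46″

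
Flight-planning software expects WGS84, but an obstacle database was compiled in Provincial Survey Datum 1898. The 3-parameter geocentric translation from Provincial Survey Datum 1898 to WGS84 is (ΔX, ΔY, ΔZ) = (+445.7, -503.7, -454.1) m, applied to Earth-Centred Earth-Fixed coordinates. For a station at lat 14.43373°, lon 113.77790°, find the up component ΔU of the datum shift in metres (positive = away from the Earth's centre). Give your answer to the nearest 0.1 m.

ΔU = -733.6 m

At φ = 14.43373°, λ = 113.77790°: sin φ = 0.249260, cos φ = 0.968437, sin λ = 0.915115, cos λ = -0.403192.
ΔU = cos φ cos λ·ΔX + cos φ sin λ·ΔY + sin φ·ΔZ = (0.968437)(-0.403192)(445.7) + (0.968437)(0.915115)(-503.7) + (0.249260)(-454.1) = -733.61 m.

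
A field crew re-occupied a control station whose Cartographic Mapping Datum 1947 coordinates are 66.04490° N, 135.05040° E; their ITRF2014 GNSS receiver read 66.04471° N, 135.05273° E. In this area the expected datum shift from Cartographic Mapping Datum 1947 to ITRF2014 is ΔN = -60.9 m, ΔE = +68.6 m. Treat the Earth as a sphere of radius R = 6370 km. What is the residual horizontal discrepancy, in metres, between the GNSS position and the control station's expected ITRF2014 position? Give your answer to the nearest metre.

54 m

Observed coordinate differences: Δφ = -0.00019°, Δλ = +0.00233°.
Converting to metres (1° lat = 111177 m, cos φ = 0.406021): observed ΔN = -21.1 m, observed ΔE = 105.2 m.
Subtracting the expected shift leaves a residual of -21.1 − (-60.9) = 39.8 m north and 105.2 − (68.6) = 36.6 m east.
Residual distance = √(39.8² + 36.6²) = 54.0 m.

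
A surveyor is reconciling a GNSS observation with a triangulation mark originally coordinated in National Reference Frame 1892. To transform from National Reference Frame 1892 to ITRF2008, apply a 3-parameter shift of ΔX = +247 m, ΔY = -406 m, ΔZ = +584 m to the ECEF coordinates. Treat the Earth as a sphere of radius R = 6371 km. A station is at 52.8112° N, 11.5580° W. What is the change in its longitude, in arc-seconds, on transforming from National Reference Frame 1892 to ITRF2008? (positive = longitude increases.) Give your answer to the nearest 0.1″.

sin φ = 0.796648, cos φ = 0.604443, sin λ = -0.200360, cos λ = 0.979722.
East component: ΔE = −sin λ·ΔX + cos λ·ΔY = −(-0.200360)(247) + (0.979722)(-406) = -348.28 m.
1° of latitude spans πR/180 = 111195 m; at latitude φ, 1° of longitude spans that × cos φ = 67211.0 m, so Δλ = -348.28 / 67211.0 × 3600 = -18.655″.

Δλ = -18.7″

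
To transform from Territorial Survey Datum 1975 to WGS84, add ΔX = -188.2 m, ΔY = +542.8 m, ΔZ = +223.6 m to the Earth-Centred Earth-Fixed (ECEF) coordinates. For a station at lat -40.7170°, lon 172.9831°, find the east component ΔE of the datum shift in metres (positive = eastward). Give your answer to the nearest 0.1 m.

ΔE = -515.7 m

At φ = -40.7170°, λ = 172.9831°: sin φ = -0.652323, cos φ = 0.757941, sin λ = 0.122162, cos λ = -0.992510.
ΔE = −sin λ·ΔX + cos λ·ΔY = −(0.122162)·(-188.2) + (-0.992510)·(542.8) = -515.74 m.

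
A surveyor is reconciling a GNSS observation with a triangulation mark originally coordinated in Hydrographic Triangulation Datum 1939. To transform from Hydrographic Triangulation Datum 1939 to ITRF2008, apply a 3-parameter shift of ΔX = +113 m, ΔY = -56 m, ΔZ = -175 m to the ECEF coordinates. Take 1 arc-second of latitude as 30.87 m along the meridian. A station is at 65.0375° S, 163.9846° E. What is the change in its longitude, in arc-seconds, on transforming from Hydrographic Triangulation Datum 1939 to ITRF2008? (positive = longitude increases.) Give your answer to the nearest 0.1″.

Δλ = 1.7″

sin φ = -0.906584, cos φ = 0.422025, sin λ = 0.275896, cos λ = -0.961188.
East component: ΔE = −sin λ·ΔX + cos λ·ΔY = −(0.275896)(113) + (-0.961188)(-56) = 22.65 m.
1° of latitude spans 3600 × 30.87 = 111132 m; at latitude φ, 1° of longitude spans that × cos φ = 46900.5 m, so Δλ = 22.65 / 46900.5 × 3600 = 1.739″.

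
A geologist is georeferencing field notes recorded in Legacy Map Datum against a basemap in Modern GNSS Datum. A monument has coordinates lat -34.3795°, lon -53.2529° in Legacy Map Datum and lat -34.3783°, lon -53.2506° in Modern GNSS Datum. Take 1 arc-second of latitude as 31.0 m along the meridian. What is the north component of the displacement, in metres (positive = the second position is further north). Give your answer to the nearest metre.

ΔN = 134 m

Δφ = -34.3783° − -34.3795° = +0.0012°; Δλ = -53.2506° − -53.2529° = +0.0023°.
1° of latitude = 3600 × 31.00 = 111600 m.
ΔN = Δφ × 111600 = 133.9 m; ΔE = Δλ × 111600 × cos(-34.3795°) = +0.0023 × 111600 × 0.825316 = 211.8 m.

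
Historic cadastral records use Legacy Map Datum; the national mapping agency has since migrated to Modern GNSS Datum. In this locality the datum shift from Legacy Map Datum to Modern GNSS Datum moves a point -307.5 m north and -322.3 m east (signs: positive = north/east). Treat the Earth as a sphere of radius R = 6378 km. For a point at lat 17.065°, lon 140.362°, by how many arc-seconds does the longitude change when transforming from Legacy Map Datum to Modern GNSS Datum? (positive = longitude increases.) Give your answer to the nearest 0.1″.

Δλ = -10.9″

At latitude 17.065°, cos φ = 0.955972.
One radian of longitude at latitude φ spans R cos φ, so Δλ = ΔE / (R cos φ) = -322.3 / (6378000 × 0.955972) = -5.2860e-05 rad = -10.903″.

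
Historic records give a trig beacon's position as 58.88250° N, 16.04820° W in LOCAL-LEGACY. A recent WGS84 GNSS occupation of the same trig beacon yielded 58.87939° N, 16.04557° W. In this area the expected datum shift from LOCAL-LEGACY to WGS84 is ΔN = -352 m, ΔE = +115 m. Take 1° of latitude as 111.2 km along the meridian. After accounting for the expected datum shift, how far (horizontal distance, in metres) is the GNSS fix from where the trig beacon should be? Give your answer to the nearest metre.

37 m

Observed coordinate differences: Δφ = -0.00311°, Δλ = +0.00263°.
Converting to metres (1° lat = 111200 m, cos φ = 0.516795): observed ΔN = -345.8 m, observed ΔE = 151.1 m.
Subtracting the expected shift leaves a residual of -345.8 − (-352) = 6.2 m north and 151.1 − (115) = 36.1 m east.
Residual distance = √(6.2² + 36.1²) = 36.7 m.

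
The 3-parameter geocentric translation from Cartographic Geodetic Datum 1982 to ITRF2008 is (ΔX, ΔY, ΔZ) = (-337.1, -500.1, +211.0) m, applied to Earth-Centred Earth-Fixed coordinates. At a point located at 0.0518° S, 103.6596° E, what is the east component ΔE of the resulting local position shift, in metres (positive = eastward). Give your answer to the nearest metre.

The local east axis at (φ, λ) is (−sin λ, cos λ, 0), so ΔE = −sin(103.6596°)·(-337.1) + cos(103.6596°)·(-500.1) = 445.67 m.

ΔE = 446 m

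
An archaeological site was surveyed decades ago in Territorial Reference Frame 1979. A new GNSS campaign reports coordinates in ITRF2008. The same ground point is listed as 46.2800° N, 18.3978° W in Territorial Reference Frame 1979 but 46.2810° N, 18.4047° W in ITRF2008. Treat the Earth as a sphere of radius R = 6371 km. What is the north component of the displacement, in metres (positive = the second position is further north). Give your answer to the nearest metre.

Δφ = 46.2810° − 46.2800° = +0.0010°; Δλ = -18.4047° − -18.3978° = -0.0069°.
1° along a meridian = πR/180 = 111195 m.
ΔN = Δφ × 111195 = 111.2 m; ΔE = Δλ × 111195 × cos(46.2800°) = -0.0069 × 111195 × 0.691135 = -530.3 m.

ΔN = 111 m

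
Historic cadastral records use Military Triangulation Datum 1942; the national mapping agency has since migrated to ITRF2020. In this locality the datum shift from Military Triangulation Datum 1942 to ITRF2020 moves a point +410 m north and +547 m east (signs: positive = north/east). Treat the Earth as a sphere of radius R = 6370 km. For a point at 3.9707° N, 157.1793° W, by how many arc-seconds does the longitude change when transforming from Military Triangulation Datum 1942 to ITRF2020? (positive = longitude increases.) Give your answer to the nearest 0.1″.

Δλ = 17.8″

At latitude 3.9707°, cos φ = 0.997600.
One radian of longitude at latitude φ spans R cos φ, so Δλ = ΔE / (R cos φ) = 547.0 / (6370000 × 0.997600) = 8.6078e-05 rad = 17.755″.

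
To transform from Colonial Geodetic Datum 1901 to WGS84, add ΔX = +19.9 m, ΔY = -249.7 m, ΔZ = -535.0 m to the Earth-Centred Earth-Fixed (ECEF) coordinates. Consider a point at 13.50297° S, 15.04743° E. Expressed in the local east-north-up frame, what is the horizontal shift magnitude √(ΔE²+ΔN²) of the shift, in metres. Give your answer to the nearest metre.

At φ = -13.50297°, λ = 15.04743°: sin φ = -0.233496, cos φ = 0.972358, sin λ = 0.259619, cos λ = 0.965711.
ΔE = −sin λ·ΔX + cos λ·ΔY = −(0.259619)·(19.9) + (0.965711)·(-249.7) = -246.30 m.
ΔN = −sin φ cos λ·ΔX − sin φ sin λ·ΔY + cos φ·ΔZ = −(-0.233496)(0.965711)(19.9) − (-0.233496)(0.259619)(-249.7) + (0.972358)(-535.0) = -530.86 m.
Horizontal magnitude = √(ΔE² + ΔN²) = √((-246.30)² + (-530.86)²) = 585.22 m.

585 m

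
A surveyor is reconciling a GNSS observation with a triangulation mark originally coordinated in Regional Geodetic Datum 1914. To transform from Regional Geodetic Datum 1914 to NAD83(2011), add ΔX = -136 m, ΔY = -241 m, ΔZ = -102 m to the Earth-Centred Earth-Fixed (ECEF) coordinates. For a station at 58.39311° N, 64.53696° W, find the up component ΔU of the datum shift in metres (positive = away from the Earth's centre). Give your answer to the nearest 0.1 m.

At φ = 58.39311°, λ = -64.53696°: sin φ = 0.851664, cos φ = 0.524088, sin λ = -0.902863, cos λ = 0.429929.
ΔU = cos φ cos λ·ΔX + cos φ sin λ·ΔY + sin φ·ΔZ = (0.524088)(0.429929)(-136) + (0.524088)(-0.902863)(-241) + (0.851664)(-102) = -3.48 m.

ΔU = -3.5 m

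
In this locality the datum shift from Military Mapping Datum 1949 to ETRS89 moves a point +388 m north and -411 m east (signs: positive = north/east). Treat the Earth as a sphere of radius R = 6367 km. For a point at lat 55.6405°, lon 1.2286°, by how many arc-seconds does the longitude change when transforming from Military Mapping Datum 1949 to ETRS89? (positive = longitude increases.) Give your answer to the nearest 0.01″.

Δλ = -23.59″

At latitude 55.6405°, cos φ = 0.564384.
One radian of longitude at latitude φ spans R cos φ, so Δλ = ΔE / (R cos φ) = -411.0 / (6367000 × 0.564384) = -1.1438e-04 rad = -23.592″.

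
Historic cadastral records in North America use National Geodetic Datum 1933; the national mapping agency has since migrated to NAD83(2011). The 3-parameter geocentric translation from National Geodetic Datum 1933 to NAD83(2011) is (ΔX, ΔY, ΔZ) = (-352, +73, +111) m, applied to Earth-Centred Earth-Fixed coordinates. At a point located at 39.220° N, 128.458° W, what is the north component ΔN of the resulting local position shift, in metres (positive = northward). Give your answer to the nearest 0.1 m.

The local north axis is (−sin φ cos λ, −sin φ sin λ, cos φ), giving ΔN = -138.425 + 36.145 + 85.994 = -16.29 m.

ΔN = -16.3 m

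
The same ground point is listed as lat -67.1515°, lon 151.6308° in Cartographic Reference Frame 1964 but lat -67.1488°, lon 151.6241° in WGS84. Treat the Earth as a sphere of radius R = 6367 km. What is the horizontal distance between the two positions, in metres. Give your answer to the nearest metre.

Δφ = -67.1488° − -67.1515° = +0.0027°; Δλ = 151.6241° − 151.6308° = -0.0067°.
1° along a meridian = πR/180 = 111125 m.
ΔN = Δφ × 111125 = 300.0 m; ΔE = Δλ × 111125 × cos(-67.1515°) = -0.0067 × 111125 × 0.388296 = -289.1 m.
Distance = √(ΔE² + ΔN²) = √((-289.1)² + 300.0²) = 416.7 m.

417 m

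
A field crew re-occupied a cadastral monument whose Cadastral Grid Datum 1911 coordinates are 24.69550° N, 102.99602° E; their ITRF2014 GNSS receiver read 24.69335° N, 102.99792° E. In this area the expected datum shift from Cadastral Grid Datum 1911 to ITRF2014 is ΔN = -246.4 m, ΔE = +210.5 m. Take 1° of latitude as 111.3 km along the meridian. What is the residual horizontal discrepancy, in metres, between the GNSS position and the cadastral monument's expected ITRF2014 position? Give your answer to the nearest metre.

20 m

Observed coordinate differences: Δφ = -0.00215°, Δλ = +0.00190°.
Converting to metres (1° lat = 111300 m, cos φ = 0.908541): observed ΔN = -239.3 m, observed ΔE = 192.1 m.
Subtracting the expected shift leaves a residual of -239.3 − (-246.4) = 7.1 m north and 192.1 − (210.5) = -18.4 m east.
Residual distance = √(7.1² + (-18.4)²) = 19.7 m.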